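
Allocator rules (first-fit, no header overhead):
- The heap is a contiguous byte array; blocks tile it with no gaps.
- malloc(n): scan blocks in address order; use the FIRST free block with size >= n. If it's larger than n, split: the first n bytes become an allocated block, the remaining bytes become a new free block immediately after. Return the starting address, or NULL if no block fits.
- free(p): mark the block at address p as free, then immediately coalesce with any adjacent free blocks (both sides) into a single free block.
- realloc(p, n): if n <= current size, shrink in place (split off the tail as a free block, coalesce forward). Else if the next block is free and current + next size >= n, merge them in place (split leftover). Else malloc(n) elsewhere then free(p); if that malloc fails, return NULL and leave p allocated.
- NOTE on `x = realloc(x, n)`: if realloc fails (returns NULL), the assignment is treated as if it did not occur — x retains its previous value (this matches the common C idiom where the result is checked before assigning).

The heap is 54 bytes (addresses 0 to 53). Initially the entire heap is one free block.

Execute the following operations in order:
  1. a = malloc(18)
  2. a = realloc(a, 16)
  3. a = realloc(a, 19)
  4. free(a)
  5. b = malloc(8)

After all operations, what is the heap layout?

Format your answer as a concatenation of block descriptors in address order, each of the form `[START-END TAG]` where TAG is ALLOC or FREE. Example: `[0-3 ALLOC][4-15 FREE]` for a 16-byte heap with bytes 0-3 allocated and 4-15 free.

Op 1: a = malloc(18) -> a = 0; heap: [0-17 ALLOC][18-53 FREE]
Op 2: a = realloc(a, 16) -> a = 0; heap: [0-15 ALLOC][16-53 FREE]
Op 3: a = realloc(a, 19) -> a = 0; heap: [0-18 ALLOC][19-53 FREE]
Op 4: free(a) -> (freed a); heap: [0-53 FREE]
Op 5: b = malloc(8) -> b = 0; heap: [0-7 ALLOC][8-53 FREE]

Answer: [0-7 ALLOC][8-53 FREE]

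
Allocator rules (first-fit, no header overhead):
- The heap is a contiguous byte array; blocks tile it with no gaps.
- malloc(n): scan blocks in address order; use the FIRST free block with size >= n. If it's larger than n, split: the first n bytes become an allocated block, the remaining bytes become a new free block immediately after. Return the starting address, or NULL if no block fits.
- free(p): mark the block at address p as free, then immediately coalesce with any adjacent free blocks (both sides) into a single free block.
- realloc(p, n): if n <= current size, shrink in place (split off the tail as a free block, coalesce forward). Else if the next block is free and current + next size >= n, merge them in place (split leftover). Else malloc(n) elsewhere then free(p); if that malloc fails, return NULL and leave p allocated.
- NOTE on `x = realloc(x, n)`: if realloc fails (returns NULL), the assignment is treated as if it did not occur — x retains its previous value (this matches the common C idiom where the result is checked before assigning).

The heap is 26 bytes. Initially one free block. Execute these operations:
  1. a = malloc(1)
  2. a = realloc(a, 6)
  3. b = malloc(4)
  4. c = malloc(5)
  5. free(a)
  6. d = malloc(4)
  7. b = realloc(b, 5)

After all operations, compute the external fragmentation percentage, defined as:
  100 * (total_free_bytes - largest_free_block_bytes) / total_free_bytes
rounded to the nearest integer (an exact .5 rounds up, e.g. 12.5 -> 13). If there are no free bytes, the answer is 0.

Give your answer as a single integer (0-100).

Answer: 50

Derivation:
Op 1: a = malloc(1) -> a = 0; heap: [0-0 ALLOC][1-25 FREE]
Op 2: a = realloc(a, 6) -> a = 0; heap: [0-5 ALLOC][6-25 FREE]
Op 3: b = malloc(4) -> b = 6; heap: [0-5 ALLOC][6-9 ALLOC][10-25 FREE]
Op 4: c = malloc(5) -> c = 10; heap: [0-5 ALLOC][6-9 ALLOC][10-14 ALLOC][15-25 FREE]
Op 5: free(a) -> (freed a); heap: [0-5 FREE][6-9 ALLOC][10-14 ALLOC][15-25 FREE]
Op 6: d = malloc(4) -> d = 0; heap: [0-3 ALLOC][4-5 FREE][6-9 ALLOC][10-14 ALLOC][15-25 FREE]
Op 7: b = realloc(b, 5) -> b = 15; heap: [0-3 ALLOC][4-9 FREE][10-14 ALLOC][15-19 ALLOC][20-25 FREE]
Free blocks: [6 6] total_free=12 largest=6 -> 100*(12-6)/12 = 600/12 = 50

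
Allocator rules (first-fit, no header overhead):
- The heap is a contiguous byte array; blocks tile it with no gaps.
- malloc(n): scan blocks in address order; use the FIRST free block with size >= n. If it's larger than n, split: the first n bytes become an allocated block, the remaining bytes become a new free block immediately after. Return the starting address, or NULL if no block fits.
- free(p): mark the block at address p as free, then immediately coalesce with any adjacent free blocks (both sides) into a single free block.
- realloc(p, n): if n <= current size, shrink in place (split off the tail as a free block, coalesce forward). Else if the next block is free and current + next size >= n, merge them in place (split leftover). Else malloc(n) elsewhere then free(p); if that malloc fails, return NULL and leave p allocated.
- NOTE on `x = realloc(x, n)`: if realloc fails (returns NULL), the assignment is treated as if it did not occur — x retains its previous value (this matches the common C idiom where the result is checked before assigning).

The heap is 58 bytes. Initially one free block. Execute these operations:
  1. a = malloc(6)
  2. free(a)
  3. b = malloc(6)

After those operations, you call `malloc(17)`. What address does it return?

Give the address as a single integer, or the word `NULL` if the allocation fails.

Op 1: a = malloc(6) -> a = 0; heap: [0-5 ALLOC][6-57 FREE]
Op 2: free(a) -> (freed a); heap: [0-57 FREE]
Op 3: b = malloc(6) -> b = 0; heap: [0-5 ALLOC][6-57 FREE]
malloc(17): first-fit scan over [0-5 ALLOC][6-57 FREE] -> 6

Answer: 6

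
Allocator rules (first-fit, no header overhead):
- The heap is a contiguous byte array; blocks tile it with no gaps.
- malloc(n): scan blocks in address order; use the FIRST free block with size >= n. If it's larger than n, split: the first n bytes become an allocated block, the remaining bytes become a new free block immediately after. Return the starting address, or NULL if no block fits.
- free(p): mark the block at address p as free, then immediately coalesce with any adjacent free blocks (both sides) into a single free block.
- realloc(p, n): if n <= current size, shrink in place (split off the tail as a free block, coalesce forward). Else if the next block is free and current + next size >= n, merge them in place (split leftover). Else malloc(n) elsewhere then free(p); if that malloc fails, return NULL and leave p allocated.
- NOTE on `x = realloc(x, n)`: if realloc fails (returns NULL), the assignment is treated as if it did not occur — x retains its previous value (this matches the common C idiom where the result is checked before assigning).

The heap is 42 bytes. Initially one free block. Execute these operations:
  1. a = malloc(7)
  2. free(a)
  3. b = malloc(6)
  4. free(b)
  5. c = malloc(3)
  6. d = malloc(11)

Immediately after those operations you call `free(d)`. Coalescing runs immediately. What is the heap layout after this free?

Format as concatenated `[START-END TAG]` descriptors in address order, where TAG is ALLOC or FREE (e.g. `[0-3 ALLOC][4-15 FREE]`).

Answer: [0-2 ALLOC][3-41 FREE]

Derivation:
Op 1: a = malloc(7) -> a = 0; heap: [0-6 ALLOC][7-41 FREE]
Op 2: free(a) -> (freed a); heap: [0-41 FREE]
Op 3: b = malloc(6) -> b = 0; heap: [0-5 ALLOC][6-41 FREE]
Op 4: free(b) -> (freed b); heap: [0-41 FREE]
Op 5: c = malloc(3) -> c = 0; heap: [0-2 ALLOC][3-41 FREE]
Op 6: d = malloc(11) -> d = 3; heap: [0-2 ALLOC][3-13 ALLOC][14-41 FREE]
free(d): d = 3 -> block [3-13 ALLOC]; mark free, coalesce with adjacent free neighbors -> [0-2 ALLOC][3-41 FREE]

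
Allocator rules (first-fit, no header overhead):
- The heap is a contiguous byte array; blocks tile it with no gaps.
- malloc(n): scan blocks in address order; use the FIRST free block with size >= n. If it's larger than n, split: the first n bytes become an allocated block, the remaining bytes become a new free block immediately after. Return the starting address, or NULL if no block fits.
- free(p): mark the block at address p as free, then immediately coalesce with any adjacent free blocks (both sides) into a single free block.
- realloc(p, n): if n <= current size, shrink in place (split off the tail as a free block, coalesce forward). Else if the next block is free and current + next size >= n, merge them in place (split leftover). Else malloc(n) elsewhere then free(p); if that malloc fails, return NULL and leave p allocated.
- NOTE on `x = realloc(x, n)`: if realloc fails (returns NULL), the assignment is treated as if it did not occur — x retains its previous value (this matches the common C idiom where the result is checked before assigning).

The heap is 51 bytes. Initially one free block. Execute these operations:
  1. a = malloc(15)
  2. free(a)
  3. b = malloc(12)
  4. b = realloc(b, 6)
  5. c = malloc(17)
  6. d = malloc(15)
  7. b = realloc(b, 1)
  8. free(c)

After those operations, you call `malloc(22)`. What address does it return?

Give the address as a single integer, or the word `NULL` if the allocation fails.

Op 1: a = malloc(15) -> a = 0; heap: [0-14 ALLOC][15-50 FREE]
Op 2: free(a) -> (freed a); heap: [0-50 FREE]
Op 3: b = malloc(12) -> b = 0; heap: [0-11 ALLOC][12-50 FREE]
Op 4: b = realloc(b, 6) -> b = 0; heap: [0-5 ALLOC][6-50 FREE]
Op 5: c = malloc(17) -> c = 6; heap: [0-5 ALLOC][6-22 ALLOC][23-50 FREE]
Op 6: d = malloc(15) -> d = 23; heap: [0-5 ALLOC][6-22 ALLOC][23-37 ALLOC][38-50 FREE]
Op 7: b = realloc(b, 1) -> b = 0; heap: [0-0 ALLOC][1-5 FREE][6-22 ALLOC][23-37 ALLOC][38-50 FREE]
Op 8: free(c) -> (freed c); heap: [0-0 ALLOC][1-22 FREE][23-37 ALLOC][38-50 FREE]
malloc(22): first-fit scan over [0-0 ALLOC][1-22 FREE][23-37 ALLOC][38-50 FREE] -> 1

Answer: 1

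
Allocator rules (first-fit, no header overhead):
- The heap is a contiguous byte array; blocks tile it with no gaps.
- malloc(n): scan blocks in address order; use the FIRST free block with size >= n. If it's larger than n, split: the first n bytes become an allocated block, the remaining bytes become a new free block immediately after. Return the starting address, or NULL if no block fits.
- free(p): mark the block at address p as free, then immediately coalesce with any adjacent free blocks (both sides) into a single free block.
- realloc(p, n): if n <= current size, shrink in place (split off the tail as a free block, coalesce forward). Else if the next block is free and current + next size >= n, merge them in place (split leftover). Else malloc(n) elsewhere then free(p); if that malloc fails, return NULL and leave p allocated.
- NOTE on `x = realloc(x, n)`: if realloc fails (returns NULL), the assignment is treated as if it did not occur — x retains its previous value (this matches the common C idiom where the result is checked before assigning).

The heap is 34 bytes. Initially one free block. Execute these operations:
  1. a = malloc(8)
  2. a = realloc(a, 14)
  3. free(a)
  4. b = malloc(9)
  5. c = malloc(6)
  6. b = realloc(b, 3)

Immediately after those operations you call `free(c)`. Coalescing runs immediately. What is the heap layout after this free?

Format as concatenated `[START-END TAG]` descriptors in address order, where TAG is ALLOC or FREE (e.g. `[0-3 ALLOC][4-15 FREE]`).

Op 1: a = malloc(8) -> a = 0; heap: [0-7 ALLOC][8-33 FREE]
Op 2: a = realloc(a, 14) -> a = 0; heap: [0-13 ALLOC][14-33 FREE]
Op 3: free(a) -> (freed a); heap: [0-33 FREE]
Op 4: b = malloc(9) -> b = 0; heap: [0-8 ALLOC][9-33 FREE]
Op 5: c = malloc(6) -> c = 9; heap: [0-8 ALLOC][9-14 ALLOC][15-33 FREE]
Op 6: b = realloc(b, 3) -> b = 0; heap: [0-2 ALLOC][3-8 FREE][9-14 ALLOC][15-33 FREE]
free(c): c = 9 -> block [9-14 ALLOC]; mark free, coalesce with adjacent free neighbors -> [0-2 ALLOC][3-33 FREE]

Answer: [0-2 ALLOC][3-33 FREE]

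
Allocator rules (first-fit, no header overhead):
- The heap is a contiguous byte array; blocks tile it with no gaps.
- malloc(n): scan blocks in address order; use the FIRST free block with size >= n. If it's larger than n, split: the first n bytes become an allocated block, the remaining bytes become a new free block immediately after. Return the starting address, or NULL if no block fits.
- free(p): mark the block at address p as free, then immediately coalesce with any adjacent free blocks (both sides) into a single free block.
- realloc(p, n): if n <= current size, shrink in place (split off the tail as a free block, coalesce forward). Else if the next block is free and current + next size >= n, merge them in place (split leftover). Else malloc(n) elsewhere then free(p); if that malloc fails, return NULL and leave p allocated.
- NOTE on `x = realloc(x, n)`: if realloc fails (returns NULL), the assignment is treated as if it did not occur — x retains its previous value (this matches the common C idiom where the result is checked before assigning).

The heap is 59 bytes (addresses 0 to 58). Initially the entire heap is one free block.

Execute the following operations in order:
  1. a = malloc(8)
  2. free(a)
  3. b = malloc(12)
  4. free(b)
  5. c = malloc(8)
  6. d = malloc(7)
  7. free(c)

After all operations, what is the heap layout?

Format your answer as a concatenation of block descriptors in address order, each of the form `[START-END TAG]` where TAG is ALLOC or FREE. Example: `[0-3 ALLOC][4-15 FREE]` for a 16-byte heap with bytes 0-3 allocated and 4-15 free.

Answer: [0-7 FREE][8-14 ALLOC][15-58 FREE]

Derivation:
Op 1: a = malloc(8) -> a = 0; heap: [0-7 ALLOC][8-58 FREE]
Op 2: free(a) -> (freed a); heap: [0-58 FREE]
Op 3: b = malloc(12) -> b = 0; heap: [0-11 ALLOC][12-58 FREE]
Op 4: free(b) -> (freed b); heap: [0-58 FREE]
Op 5: c = malloc(8) -> c = 0; heap: [0-7 ALLOC][8-58 FREE]
Op 6: d = malloc(7) -> d = 8; heap: [0-7 ALLOC][8-14 ALLOC][15-58 FREE]
Op 7: free(c) -> (freed c); heap: [0-7 FREE][8-14 ALLOC][15-58 FREE]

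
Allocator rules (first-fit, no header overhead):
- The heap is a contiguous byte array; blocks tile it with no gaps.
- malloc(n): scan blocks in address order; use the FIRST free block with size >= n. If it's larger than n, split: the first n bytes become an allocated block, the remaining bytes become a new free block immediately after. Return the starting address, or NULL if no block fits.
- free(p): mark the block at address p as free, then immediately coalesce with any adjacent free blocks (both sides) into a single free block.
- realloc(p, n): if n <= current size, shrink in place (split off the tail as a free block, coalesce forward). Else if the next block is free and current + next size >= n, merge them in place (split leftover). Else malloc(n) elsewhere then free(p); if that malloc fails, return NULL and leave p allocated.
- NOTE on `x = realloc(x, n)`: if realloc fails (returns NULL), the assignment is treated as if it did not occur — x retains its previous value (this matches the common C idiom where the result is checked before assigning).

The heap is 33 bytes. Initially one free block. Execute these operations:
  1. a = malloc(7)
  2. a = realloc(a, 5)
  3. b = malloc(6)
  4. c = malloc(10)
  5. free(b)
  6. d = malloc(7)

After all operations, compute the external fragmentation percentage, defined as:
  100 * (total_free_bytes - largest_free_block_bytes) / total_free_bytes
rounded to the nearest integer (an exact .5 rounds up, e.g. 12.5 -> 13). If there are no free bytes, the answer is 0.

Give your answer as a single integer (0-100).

Answer: 45

Derivation:
Op 1: a = malloc(7) -> a = 0; heap: [0-6 ALLOC][7-32 FREE]
Op 2: a = realloc(a, 5) -> a = 0; heap: [0-4 ALLOC][5-32 FREE]
Op 3: b = malloc(6) -> b = 5; heap: [0-4 ALLOC][5-10 ALLOC][11-32 FREE]
Op 4: c = malloc(10) -> c = 11; heap: [0-4 ALLOC][5-10 ALLOC][11-20 ALLOC][21-32 FREE]
Op 5: free(b) -> (freed b); heap: [0-4 ALLOC][5-10 FREE][11-20 ALLOC][21-32 FREE]
Op 6: d = malloc(7) -> d = 21; heap: [0-4 ALLOC][5-10 FREE][11-20 ALLOC][21-27 ALLOC][28-32 FREE]
Free blocks: [6 5] total_free=11 largest=6 -> 100*(11-6)/11 = 500/11 ≈ 45.455 -> rounds to 45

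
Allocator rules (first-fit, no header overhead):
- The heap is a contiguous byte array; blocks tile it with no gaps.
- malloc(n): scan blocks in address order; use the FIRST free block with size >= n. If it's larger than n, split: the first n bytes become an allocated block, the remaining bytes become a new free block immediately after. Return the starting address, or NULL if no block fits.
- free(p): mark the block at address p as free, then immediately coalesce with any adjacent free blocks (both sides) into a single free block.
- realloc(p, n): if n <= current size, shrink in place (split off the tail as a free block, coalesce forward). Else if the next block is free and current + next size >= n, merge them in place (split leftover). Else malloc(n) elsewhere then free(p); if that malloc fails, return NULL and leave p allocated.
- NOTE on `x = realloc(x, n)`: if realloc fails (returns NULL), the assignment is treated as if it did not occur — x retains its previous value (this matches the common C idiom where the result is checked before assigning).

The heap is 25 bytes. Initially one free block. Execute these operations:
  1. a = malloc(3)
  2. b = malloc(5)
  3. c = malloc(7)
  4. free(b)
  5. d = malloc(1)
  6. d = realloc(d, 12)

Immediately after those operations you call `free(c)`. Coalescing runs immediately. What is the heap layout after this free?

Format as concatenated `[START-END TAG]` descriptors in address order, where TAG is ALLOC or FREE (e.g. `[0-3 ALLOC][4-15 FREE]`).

Op 1: a = malloc(3) -> a = 0; heap: [0-2 ALLOC][3-24 FREE]
Op 2: b = malloc(5) -> b = 3; heap: [0-2 ALLOC][3-7 ALLOC][8-24 FREE]
Op 3: c = malloc(7) -> c = 8; heap: [0-2 ALLOC][3-7 ALLOC][8-14 ALLOC][15-24 FREE]
Op 4: free(b) -> (freed b); heap: [0-2 ALLOC][3-7 FREE][8-14 ALLOC][15-24 FREE]
Op 5: d = malloc(1) -> d = 3; heap: [0-2 ALLOC][3-3 ALLOC][4-7 FREE][8-14 ALLOC][15-24 FREE]
Op 6: d = realloc(d, 12) -> NULL (d unchanged); heap: [0-2 ALLOC][3-3 ALLOC][4-7 FREE][8-14 ALLOC][15-24 FREE]
free(c): c = 8 -> block [8-14 ALLOC]; mark free, coalesce with adjacent free neighbors -> [0-2 ALLOC][3-3 ALLOC][4-24 FREE]

Answer: [0-2 ALLOC][3-3 ALLOC][4-24 FREE]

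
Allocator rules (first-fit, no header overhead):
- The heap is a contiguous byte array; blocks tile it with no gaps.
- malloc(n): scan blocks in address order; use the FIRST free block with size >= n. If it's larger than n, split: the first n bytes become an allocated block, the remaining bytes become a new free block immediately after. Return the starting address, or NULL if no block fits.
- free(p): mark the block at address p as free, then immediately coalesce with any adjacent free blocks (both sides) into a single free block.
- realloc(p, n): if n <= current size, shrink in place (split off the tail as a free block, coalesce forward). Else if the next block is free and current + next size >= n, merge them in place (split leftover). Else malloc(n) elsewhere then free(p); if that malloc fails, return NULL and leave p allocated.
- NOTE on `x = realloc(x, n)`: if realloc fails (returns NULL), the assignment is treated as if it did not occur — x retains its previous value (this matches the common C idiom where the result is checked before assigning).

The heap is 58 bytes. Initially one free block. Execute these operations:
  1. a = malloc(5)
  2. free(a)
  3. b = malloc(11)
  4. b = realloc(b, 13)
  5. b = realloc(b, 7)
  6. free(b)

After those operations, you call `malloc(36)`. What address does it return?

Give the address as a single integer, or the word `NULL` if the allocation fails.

Answer: 0

Derivation:
Op 1: a = malloc(5) -> a = 0; heap: [0-4 ALLOC][5-57 FREE]
Op 2: free(a) -> (freed a); heap: [0-57 FREE]
Op 3: b = malloc(11) -> b = 0; heap: [0-10 ALLOC][11-57 FREE]
Op 4: b = realloc(b, 13) -> b = 0; heap: [0-12 ALLOC][13-57 FREE]
Op 5: b = realloc(b, 7) -> b = 0; heap: [0-6 ALLOC][7-57 FREE]
Op 6: free(b) -> (freed b); heap: [0-57 FREE]
malloc(36): first-fit scan over [0-57 FREE] -> 0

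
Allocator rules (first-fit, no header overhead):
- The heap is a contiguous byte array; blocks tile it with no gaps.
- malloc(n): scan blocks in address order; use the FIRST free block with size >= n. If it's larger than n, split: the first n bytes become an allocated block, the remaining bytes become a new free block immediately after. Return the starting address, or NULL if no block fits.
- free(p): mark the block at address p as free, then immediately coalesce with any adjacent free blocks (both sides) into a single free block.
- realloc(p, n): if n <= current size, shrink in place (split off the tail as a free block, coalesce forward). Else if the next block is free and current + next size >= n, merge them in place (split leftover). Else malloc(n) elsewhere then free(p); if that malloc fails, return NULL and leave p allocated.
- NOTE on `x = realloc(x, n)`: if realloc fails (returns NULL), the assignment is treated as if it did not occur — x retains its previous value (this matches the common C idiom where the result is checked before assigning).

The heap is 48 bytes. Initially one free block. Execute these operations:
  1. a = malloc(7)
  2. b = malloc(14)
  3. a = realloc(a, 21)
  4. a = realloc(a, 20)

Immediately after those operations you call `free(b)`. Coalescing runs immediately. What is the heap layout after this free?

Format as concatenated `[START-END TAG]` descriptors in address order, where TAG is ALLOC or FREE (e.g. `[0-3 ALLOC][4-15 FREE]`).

Op 1: a = malloc(7) -> a = 0; heap: [0-6 ALLOC][7-47 FREE]
Op 2: b = malloc(14) -> b = 7; heap: [0-6 ALLOC][7-20 ALLOC][21-47 FREE]
Op 3: a = realloc(a, 21) -> a = 21; heap: [0-6 FREE][7-20 ALLOC][21-41 ALLOC][42-47 FREE]
Op 4: a = realloc(a, 20) -> a = 21; heap: [0-6 FREE][7-20 ALLOC][21-40 ALLOC][41-47 FREE]
free(b): b = 7 -> block [7-20 ALLOC]; mark free, coalesce with adjacent free neighbors -> [0-20 FREE][21-40 ALLOC][41-47 FREE]

Answer: [0-20 FREE][21-40 ALLOC][41-47 FREE]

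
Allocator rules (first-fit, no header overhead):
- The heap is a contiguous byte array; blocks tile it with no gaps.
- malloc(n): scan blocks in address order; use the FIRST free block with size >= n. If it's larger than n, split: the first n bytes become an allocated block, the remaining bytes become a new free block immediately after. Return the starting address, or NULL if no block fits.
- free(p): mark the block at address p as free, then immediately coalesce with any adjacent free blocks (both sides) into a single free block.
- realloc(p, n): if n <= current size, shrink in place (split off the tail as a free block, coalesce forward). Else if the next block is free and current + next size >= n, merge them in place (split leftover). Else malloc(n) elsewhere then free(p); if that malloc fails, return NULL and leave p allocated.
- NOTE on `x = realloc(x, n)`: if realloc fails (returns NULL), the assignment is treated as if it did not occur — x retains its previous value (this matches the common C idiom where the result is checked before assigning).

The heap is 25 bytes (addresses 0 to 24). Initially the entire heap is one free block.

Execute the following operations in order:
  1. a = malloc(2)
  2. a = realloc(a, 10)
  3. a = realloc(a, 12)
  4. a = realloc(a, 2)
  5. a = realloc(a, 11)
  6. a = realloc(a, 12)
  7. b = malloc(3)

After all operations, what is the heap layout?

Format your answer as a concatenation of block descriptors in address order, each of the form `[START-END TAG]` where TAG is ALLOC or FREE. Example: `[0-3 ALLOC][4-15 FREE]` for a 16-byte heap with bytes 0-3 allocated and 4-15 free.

Answer: [0-11 ALLOC][12-14 ALLOC][15-24 FREE]

Derivation:
Op 1: a = malloc(2) -> a = 0; heap: [0-1 ALLOC][2-24 FREE]
Op 2: a = realloc(a, 10) -> a = 0; heap: [0-9 ALLOC][10-24 FREE]
Op 3: a = realloc(a, 12) -> a = 0; heap: [0-11 ALLOC][12-24 FREE]
Op 4: a = realloc(a, 2) -> a = 0; heap: [0-1 ALLOC][2-24 FREE]
Op 5: a = realloc(a, 11) -> a = 0; heap: [0-10 ALLOC][11-24 FREE]
Op 6: a = realloc(a, 12) -> a = 0; heap: [0-11 ALLOC][12-24 FREE]
Op 7: b = malloc(3) -> b = 12; heap: [0-11 ALLOC][12-14 ALLOC][15-24 FREE]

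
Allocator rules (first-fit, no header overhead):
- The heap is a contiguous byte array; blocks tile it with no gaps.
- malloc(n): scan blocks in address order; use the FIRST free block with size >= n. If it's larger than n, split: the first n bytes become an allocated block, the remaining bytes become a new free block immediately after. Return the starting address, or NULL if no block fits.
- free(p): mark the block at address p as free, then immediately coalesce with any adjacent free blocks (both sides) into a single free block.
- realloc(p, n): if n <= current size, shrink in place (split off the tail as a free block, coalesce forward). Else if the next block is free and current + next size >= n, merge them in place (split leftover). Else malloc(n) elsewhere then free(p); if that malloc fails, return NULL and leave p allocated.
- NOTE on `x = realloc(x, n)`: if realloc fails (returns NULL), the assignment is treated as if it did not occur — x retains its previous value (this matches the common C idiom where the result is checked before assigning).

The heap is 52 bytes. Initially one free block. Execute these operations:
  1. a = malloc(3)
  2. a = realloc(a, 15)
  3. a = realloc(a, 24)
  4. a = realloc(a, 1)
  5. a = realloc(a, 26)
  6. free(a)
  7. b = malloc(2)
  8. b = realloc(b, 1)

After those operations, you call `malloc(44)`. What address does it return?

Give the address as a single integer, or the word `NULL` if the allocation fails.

Op 1: a = malloc(3) -> a = 0; heap: [0-2 ALLOC][3-51 FREE]
Op 2: a = realloc(a, 15) -> a = 0; heap: [0-14 ALLOC][15-51 FREE]
Op 3: a = realloc(a, 24) -> a = 0; heap: [0-23 ALLOC][24-51 FREE]
Op 4: a = realloc(a, 1) -> a = 0; heap: [0-0 ALLOC][1-51 FREE]
Op 5: a = realloc(a, 26) -> a = 0; heap: [0-25 ALLOC][26-51 FREE]
Op 6: free(a) -> (freed a); heap: [0-51 FREE]
Op 7: b = malloc(2) -> b = 0; heap: [0-1 ALLOC][2-51 FREE]
Op 8: b = realloc(b, 1) -> b = 0; heap: [0-0 ALLOC][1-51 FREE]
malloc(44): first-fit scan over [0-0 ALLOC][1-51 FREE] -> 1

Answer: 1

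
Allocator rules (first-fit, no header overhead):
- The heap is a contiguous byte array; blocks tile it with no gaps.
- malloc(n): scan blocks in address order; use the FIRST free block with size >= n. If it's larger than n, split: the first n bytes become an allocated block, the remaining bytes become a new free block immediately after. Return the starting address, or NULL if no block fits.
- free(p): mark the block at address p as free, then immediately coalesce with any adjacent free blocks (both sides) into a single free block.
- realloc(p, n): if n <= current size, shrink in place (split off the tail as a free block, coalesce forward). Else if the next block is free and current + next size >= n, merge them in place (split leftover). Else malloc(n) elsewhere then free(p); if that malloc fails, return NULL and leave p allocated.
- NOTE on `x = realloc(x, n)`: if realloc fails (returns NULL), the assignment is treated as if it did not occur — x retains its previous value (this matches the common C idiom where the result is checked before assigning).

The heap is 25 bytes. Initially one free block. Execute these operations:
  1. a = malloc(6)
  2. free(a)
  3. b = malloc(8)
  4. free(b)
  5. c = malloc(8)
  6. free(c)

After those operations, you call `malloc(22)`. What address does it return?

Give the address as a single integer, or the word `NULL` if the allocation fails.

Op 1: a = malloc(6) -> a = 0; heap: [0-5 ALLOC][6-24 FREE]
Op 2: free(a) -> (freed a); heap: [0-24 FREE]
Op 3: b = malloc(8) -> b = 0; heap: [0-7 ALLOC][8-24 FREE]
Op 4: free(b) -> (freed b); heap: [0-24 FREE]
Op 5: c = malloc(8) -> c = 0; heap: [0-7 ALLOC][8-24 FREE]
Op 6: free(c) -> (freed c); heap: [0-24 FREE]
malloc(22): first-fit scan over [0-24 FREE] -> 0

Answer: 0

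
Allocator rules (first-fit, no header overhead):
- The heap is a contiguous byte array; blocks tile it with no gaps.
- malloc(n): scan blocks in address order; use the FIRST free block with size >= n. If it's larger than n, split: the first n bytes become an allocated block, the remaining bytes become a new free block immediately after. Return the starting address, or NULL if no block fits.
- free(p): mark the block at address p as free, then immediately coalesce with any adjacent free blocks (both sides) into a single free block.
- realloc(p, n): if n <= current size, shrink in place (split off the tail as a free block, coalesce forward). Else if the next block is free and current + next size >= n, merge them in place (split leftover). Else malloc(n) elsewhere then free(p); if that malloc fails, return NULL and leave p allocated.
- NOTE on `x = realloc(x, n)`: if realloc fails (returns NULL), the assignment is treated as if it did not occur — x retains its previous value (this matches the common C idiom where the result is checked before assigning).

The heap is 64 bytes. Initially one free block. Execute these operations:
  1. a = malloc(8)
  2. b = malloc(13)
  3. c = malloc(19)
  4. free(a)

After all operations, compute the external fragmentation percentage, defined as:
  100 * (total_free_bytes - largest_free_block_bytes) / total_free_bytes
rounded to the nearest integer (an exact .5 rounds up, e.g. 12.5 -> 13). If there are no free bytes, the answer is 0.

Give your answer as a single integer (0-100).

Op 1: a = malloc(8) -> a = 0; heap: [0-7 ALLOC][8-63 FREE]
Op 2: b = malloc(13) -> b = 8; heap: [0-7 ALLOC][8-20 ALLOC][21-63 FREE]
Op 3: c = malloc(19) -> c = 21; heap: [0-7 ALLOC][8-20 ALLOC][21-39 ALLOC][40-63 FREE]
Op 4: free(a) -> (freed a); heap: [0-7 FREE][8-20 ALLOC][21-39 ALLOC][40-63 FREE]
Free blocks: [8 24] total_free=32 largest=24 -> 100*(32-24)/32 = 800/32 = 25

Answer: 25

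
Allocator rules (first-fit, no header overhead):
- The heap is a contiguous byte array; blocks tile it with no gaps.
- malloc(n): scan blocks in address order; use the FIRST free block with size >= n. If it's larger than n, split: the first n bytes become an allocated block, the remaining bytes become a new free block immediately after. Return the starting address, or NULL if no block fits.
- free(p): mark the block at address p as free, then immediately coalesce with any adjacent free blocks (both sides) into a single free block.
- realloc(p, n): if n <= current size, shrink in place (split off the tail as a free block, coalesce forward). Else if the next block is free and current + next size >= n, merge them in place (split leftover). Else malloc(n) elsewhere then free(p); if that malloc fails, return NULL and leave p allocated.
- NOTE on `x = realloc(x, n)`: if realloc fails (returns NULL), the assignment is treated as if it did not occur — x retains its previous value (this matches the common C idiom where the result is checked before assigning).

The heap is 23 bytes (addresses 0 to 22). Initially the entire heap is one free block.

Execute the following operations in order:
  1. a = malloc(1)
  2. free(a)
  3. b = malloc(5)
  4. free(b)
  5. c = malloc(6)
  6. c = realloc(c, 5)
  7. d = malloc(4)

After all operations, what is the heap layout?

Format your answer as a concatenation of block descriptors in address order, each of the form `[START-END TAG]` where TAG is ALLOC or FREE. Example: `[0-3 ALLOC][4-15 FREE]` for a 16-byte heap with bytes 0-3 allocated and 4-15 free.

Op 1: a = malloc(1) -> a = 0; heap: [0-0 ALLOC][1-22 FREE]
Op 2: free(a) -> (freed a); heap: [0-22 FREE]
Op 3: b = malloc(5) -> b = 0; heap: [0-4 ALLOC][5-22 FREE]
Op 4: free(b) -> (freed b); heap: [0-22 FREE]
Op 5: c = malloc(6) -> c = 0; heap: [0-5 ALLOC][6-22 FREE]
Op 6: c = realloc(c, 5) -> c = 0; heap: [0-4 ALLOC][5-22 FREE]
Op 7: d = malloc(4) -> d = 5; heap: [0-4 ALLOC][5-8 ALLOC][9-22 FREE]

Answer: [0-4 ALLOC][5-8 ALLOC][9-22 FREE]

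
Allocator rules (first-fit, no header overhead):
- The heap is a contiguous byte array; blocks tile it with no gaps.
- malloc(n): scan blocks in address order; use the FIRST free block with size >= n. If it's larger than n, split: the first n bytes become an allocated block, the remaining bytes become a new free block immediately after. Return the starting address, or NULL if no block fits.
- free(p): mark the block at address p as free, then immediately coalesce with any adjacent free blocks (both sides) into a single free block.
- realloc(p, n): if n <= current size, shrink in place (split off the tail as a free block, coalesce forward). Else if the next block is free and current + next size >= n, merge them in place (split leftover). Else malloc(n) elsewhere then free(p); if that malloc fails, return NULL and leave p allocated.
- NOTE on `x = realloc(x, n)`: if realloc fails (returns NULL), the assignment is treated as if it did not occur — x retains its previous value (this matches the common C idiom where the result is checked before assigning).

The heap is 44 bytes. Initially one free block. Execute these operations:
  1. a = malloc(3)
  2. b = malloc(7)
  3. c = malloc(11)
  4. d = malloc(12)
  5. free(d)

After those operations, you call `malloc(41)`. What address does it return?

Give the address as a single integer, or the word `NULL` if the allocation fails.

Op 1: a = malloc(3) -> a = 0; heap: [0-2 ALLOC][3-43 FREE]
Op 2: b = malloc(7) -> b = 3; heap: [0-2 ALLOC][3-9 ALLOC][10-43 FREE]
Op 3: c = malloc(11) -> c = 10; heap: [0-2 ALLOC][3-9 ALLOC][10-20 ALLOC][21-43 FREE]
Op 4: d = malloc(12) -> d = 21; heap: [0-2 ALLOC][3-9 ALLOC][10-20 ALLOC][21-32 ALLOC][33-43 FREE]
Op 5: free(d) -> (freed d); heap: [0-2 ALLOC][3-9 ALLOC][10-20 ALLOC][21-43 FREE]
malloc(41): first-fit scan over [0-2 ALLOC][3-9 ALLOC][10-20 ALLOC][21-43 FREE] -> NULL

Answer: NULL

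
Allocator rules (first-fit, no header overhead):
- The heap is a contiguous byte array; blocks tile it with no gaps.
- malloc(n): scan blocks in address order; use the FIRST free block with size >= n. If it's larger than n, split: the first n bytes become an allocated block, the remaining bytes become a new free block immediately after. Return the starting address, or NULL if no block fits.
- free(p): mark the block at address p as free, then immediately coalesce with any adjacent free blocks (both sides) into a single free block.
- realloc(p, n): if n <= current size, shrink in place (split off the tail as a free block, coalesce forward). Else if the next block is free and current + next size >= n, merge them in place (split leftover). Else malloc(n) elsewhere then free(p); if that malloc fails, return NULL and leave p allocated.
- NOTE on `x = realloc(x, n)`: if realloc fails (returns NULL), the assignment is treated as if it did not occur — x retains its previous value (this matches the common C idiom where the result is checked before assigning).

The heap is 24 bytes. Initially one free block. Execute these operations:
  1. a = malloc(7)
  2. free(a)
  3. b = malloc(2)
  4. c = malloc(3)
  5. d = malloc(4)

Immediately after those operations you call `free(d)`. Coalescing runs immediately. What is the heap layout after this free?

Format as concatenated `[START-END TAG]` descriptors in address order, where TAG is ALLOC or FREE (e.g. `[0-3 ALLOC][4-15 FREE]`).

Op 1: a = malloc(7) -> a = 0; heap: [0-6 ALLOC][7-23 FREE]
Op 2: free(a) -> (freed a); heap: [0-23 FREE]
Op 3: b = malloc(2) -> b = 0; heap: [0-1 ALLOC][2-23 FREE]
Op 4: c = malloc(3) -> c = 2; heap: [0-1 ALLOC][2-4 ALLOC][5-23 FREE]
Op 5: d = malloc(4) -> d = 5; heap: [0-1 ALLOC][2-4 ALLOC][5-8 ALLOC][9-23 FREE]
free(d): d = 5 -> block [5-8 ALLOC]; mark free, coalesce with adjacent free neighbors -> [0-1 ALLOC][2-4 ALLOC][5-23 FREE]

Answer: [0-1 ALLOC][2-4 ALLOC][5-23 FREE]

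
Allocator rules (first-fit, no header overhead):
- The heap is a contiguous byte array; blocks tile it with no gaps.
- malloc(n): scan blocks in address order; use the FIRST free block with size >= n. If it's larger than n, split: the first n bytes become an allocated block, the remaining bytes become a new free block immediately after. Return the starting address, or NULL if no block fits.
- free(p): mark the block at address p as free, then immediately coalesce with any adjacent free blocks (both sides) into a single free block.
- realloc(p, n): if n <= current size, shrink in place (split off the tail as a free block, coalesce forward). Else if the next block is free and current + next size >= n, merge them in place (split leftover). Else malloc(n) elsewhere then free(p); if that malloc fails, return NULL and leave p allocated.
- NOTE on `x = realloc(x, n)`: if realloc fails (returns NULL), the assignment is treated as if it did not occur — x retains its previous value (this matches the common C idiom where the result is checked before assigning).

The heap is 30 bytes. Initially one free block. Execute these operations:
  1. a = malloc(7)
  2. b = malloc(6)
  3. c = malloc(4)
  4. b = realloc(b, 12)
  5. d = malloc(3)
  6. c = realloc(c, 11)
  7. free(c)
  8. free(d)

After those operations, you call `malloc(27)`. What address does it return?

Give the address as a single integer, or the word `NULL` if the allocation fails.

Answer: NULL

Derivation:
Op 1: a = malloc(7) -> a = 0; heap: [0-6 ALLOC][7-29 FREE]
Op 2: b = malloc(6) -> b = 7; heap: [0-6 ALLOC][7-12 ALLOC][13-29 FREE]
Op 3: c = malloc(4) -> c = 13; heap: [0-6 ALLOC][7-12 ALLOC][13-16 ALLOC][17-29 FREE]
Op 4: b = realloc(b, 12) -> b = 17; heap: [0-6 ALLOC][7-12 FREE][13-16 ALLOC][17-28 ALLOC][29-29 FREE]
Op 5: d = malloc(3) -> d = 7; heap: [0-6 ALLOC][7-9 ALLOC][10-12 FREE][13-16 ALLOC][17-28 ALLOC][29-29 FREE]
Op 6: c = realloc(c, 11) -> NULL (c unchanged); heap: [0-6 ALLOC][7-9 ALLOC][10-12 FREE][13-16 ALLOC][17-28 ALLOC][29-29 FREE]
Op 7: free(c) -> (freed c); heap: [0-6 ALLOC][7-9 ALLOC][10-16 FREE][17-28 ALLOC][29-29 FREE]
Op 8: free(d) -> (freed d); heap: [0-6 ALLOC][7-16 FREE][17-28 ALLOC][29-29 FREE]
malloc(27): first-fit scan over [0-6 ALLOC][7-16 FREE][17-28 ALLOC][29-29 FREE] -> NULL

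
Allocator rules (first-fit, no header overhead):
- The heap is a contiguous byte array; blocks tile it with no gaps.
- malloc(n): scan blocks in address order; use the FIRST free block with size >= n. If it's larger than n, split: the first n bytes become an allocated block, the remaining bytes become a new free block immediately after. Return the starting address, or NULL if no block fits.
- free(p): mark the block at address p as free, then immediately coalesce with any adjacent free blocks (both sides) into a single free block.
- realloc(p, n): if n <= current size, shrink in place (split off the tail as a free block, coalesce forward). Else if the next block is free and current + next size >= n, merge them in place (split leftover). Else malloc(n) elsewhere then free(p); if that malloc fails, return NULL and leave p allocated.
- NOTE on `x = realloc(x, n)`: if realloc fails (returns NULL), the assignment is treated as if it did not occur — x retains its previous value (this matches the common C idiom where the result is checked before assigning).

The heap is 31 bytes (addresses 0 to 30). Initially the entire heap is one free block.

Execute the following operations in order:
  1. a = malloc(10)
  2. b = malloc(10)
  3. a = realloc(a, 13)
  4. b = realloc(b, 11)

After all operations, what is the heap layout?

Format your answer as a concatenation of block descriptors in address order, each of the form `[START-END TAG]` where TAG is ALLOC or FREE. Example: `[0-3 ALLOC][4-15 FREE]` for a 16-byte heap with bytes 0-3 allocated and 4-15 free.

Op 1: a = malloc(10) -> a = 0; heap: [0-9 ALLOC][10-30 FREE]
Op 2: b = malloc(10) -> b = 10; heap: [0-9 ALLOC][10-19 ALLOC][20-30 FREE]
Op 3: a = realloc(a, 13) -> NULL (a unchanged); heap: [0-9 ALLOC][10-19 ALLOC][20-30 FREE]
Op 4: b = realloc(b, 11) -> b = 10; heap: [0-9 ALLOC][10-20 ALLOC][21-30 FREE]

Answer: [0-9 ALLOC][10-20 ALLOC][21-30 FREE]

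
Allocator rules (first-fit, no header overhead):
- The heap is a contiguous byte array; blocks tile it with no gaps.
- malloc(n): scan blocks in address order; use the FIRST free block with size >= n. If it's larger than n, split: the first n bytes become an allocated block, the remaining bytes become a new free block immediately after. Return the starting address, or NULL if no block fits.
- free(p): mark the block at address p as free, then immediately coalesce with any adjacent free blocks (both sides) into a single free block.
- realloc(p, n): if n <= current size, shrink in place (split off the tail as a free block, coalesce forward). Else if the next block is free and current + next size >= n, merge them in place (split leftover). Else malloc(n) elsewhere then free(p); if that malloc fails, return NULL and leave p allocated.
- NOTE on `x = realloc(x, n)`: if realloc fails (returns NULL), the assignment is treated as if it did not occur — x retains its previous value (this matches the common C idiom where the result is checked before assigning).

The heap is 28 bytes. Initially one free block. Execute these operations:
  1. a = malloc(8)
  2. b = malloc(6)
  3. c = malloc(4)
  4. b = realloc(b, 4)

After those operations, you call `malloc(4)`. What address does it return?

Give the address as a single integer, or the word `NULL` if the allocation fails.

Op 1: a = malloc(8) -> a = 0; heap: [0-7 ALLOC][8-27 FREE]
Op 2: b = malloc(6) -> b = 8; heap: [0-7 ALLOC][8-13 ALLOC][14-27 FREE]
Op 3: c = malloc(4) -> c = 14; heap: [0-7 ALLOC][8-13 ALLOC][14-17 ALLOC][18-27 FREE]
Op 4: b = realloc(b, 4) -> b = 8; heap: [0-7 ALLOC][8-11 ALLOC][12-13 FREE][14-17 ALLOC][18-27 FREE]
malloc(4): first-fit scan over [0-7 ALLOC][8-11 ALLOC][12-13 FREE][14-17 ALLOC][18-27 FREE] -> 18

Answer: 18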